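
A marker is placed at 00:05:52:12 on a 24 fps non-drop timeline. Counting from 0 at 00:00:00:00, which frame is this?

frame 8460

Total seconds to the label: (0 × 3600 + 5 × 60 + 52) = 352.
Frame index = 352 × 24 + 12 = 8460.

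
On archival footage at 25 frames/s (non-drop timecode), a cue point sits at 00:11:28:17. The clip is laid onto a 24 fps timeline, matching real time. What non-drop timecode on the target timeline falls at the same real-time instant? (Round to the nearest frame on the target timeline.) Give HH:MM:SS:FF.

Source frame index: (0×3600 + 11×60 + 28) × 25 + 17 = 17217.
Real time: 17217 / (25) = 17217/25 s.
Target frame: (17217/25) × (24) = 413208/25 ≈ 16528.320 → 16528.
At 24 labels/s: frame 16528 → 00:11:28:16.

00:11:28:16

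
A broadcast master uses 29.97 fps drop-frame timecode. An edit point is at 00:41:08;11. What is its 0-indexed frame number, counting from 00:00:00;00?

Complete 10-minute blocks: 4, each 17982 frames → 71928.
Remaining 1 whole minute in the current block: 1800 + 0 × 1798 = 1800 frames.
Within the current minute: 8 × 30 + 11 − 2 = 249 (labels ;00/;01 skipped at this minute). Total = 71928 + 1800 + 249 = 73977.

73977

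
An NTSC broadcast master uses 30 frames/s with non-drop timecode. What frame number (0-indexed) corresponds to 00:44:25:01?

frame 79951

Total seconds to the label: (0 × 3600 + 44 × 60 + 25) = 2665.
Frame index = 2665 × 30 + 1 = 79951.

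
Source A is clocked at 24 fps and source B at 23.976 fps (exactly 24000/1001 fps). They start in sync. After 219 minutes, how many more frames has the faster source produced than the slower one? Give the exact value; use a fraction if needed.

315360/1001 frames

219 min = 13140 s.
A emits 24 × 13140 = 315360 frames; B emits 24000/1001 × 13140 = 315360000/1001.
Difference = 315360/1001 frames (≈ 315.0450); B is behind A.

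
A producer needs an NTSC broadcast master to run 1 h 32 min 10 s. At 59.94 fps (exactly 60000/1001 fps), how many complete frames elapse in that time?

1 h 32 min 10 s = 5530 s.
Frames = 5530 × 60000/1001 = 47400000/143 ≈ 331468.5315.
Complete frames: 331468.

331468 frames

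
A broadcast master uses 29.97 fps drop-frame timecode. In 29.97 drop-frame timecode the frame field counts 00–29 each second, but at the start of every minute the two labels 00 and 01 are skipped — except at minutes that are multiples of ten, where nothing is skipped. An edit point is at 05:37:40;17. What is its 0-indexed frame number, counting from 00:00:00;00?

As if non-drop at 30 labels/s: (5 × 3600 + 37 × 60 + 40) × 30 + 17 = 607817.
Minute boundaries passed: 337; those not divisible by 10: 337 − 33 = 304; dropped labels = 2 × 304 = 608.
Actual frame index = 607817 − 608 = 607209.

607209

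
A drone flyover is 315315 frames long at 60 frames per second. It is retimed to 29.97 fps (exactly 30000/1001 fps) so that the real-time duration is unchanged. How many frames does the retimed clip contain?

157500 frames

Target frames = source frames × (target rate / source rate) = 315315 × (30000/1001)/(60) = 315315 × 500/1001 = 157500.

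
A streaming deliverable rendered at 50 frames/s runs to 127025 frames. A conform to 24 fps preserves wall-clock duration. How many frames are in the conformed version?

60972 frames

Target frames = source frames × (target rate / source rate) = 127025 × (24)/(50) = 127025 × 12/25 = 60972.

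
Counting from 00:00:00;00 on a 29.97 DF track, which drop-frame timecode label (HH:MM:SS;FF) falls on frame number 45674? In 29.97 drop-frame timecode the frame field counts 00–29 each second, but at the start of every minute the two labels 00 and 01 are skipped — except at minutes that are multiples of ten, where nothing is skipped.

Each 10-minute DF block holds 10 × 60 × 30 − 9 × 2 = 17982 frames. 45674 ÷ 17982 → 2 full blocks, remainder 9710.
Within the partial block the first minute is 1800 frames and each further minute 1798, so 5 further minute boundaries passed. Total skipped labels = 18 × 2 + 2 × 5 = 46.
Non-drop label index = 45674 + 46 = 45720; at 30 labels/s that is 00:25:24:00, i.e. DF 00:25:24;00.

00:25:24;00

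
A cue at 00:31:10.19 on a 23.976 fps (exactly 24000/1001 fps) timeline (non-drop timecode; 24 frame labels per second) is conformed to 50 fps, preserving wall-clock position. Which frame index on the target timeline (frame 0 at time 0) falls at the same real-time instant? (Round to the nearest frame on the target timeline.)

Source frame index: (0×3600 + 31×60 + 10) × 24 + 19 = 44899.
Real time: 44899 / (24000/1001) = 44943899/24000 s.
Target frame: (44943899/24000) × (50) = 44943899/480 ≈ 93633.123 → 93633.

frame 93633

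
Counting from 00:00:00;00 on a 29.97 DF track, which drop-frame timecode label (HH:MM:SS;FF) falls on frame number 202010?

Ten DF minutes hold 17982 frames, so frame 202010 lies in block 11 (frames 197802–215783) with 4208 frames into that block.
The block's first minute is 1800 frames and the rest 1798 each; 4208 frames reaches minute 2, so 11 × 18 + 2 × 2 = 202 labels have been skipped so far.
Adding those back, label number 202010 + 202 = 202212 at 30 labels/s is 6740 s + 12 f = 1 h 52 min 20 s frame 12, i.e. 01:52:20;12.

01:52:20;12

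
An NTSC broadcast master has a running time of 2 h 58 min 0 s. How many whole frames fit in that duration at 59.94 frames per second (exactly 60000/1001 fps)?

640159 frames

2 h 58 min 0 s = 10680 s.
Frames = 10680 × 60000/1001 = 640800000/1001 ≈ 640159.8402.
Complete frames: 640159.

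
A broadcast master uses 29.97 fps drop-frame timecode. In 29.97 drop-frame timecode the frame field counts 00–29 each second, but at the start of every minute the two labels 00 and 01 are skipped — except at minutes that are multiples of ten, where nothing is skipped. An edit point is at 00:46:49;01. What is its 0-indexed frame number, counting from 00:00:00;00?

Complete 10-minute blocks: 4, each 17982 frames → 71928.
Remaining 6 whole minutes in the current block: 1800 + 5 × 1798 = 10790 frames.
Within the current minute: 49 × 30 + 1 − 2 = 1469 (labels ;00/;01 skipped at this minute). Total = 71928 + 10790 + 1469 = 84187.

84187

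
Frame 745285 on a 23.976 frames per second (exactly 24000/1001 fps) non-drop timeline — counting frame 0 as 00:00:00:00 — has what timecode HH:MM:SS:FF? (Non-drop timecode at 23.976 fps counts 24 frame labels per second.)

08:37:33:13

745285 ÷ 24 = 31053 full seconds, remainder 13 frames.
31053 s = 8 h 37 min 33 s.
Timecode: 08:37:33:13.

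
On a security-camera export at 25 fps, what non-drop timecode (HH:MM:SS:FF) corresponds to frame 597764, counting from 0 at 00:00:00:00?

597764 ÷ 25 = 23910 full seconds, remainder 14 frames.
23910 s = 6 h 38 min 30 s.
Timecode: 06:38:30:14.

06:38:30:14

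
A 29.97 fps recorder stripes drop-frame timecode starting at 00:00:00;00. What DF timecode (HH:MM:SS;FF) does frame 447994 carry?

Ten DF minutes hold 17982 frames, so frame 447994 lies in block 24 (frames 431568–449549) with 16426 frames into that block.
The block's first minute is 1800 frames and the rest 1798 each; 16426 frames reaches minute 9, so 24 × 18 + 9 × 2 = 450 labels have been skipped so far.
Adding those back, label number 447994 + 450 = 448444 at 30 labels/s is 14948 s + 4 f = 4 h 9 min 8 s frame 4, i.e. 04:09:08;04.

04:09:08;04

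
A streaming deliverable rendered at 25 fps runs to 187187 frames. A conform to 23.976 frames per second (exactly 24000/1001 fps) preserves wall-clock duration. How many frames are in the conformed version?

179520 frames

Target frames = source frames × (target rate / source rate) = 187187 × (24000/1001)/(25) = 187187 × 960/1001 = 179520.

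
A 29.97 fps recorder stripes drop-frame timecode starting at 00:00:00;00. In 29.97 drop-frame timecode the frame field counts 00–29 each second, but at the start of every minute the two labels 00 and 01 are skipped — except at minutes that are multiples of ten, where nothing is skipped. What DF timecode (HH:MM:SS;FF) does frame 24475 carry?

Ten DF minutes hold 17982 frames, so frame 24475 lies in block 1 (frames 17982–35963) with 6493 frames into that block.
The block's first minute is 1800 frames and the rest 1798 each; 6493 frames reaches minute 3, so 1 × 18 + 3 × 2 = 24 labels have been skipped so far.
Adding those back, label number 24475 + 24 = 24499 at 30 labels/s is 816 s + 19 f = 0 h 13 min 36 s frame 19, i.e. 00:13:36;19.

00:13:36;19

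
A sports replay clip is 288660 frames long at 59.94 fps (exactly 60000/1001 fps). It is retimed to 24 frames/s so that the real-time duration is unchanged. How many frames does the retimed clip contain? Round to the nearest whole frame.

Frames at target rate = 288660 × (24) / (60000/1001) = 14447433/125 ≈ 115579.464.
Nearest whole frame: 115579.

115579 frames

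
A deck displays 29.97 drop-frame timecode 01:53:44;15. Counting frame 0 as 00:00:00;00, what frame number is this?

Complete 10-minute blocks: 11, each 17982 frames → 197802.
Remaining 3 whole minutes in the current block: 1800 + 2 × 1798 = 5396 frames.
Within the current minute: 44 × 30 + 15 − 2 = 1333 (labels ;00/;01 skipped at this minute). Total = 197802 + 5396 + 1333 = 204531.

204531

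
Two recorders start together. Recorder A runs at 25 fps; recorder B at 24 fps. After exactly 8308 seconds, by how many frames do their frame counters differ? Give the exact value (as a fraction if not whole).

A emits 25 × 8308 = 207700 frames; B emits 24 × 8308 = 199392.
Difference = 8308 frames; B is behind A.

8308 frames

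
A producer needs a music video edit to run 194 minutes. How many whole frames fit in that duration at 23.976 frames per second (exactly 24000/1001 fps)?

194 min = 11640 s.
Frames = 11640 × 24000/1001 = 279360000/1001 ≈ 279080.9191.
Complete frames: 279080.

279080 frames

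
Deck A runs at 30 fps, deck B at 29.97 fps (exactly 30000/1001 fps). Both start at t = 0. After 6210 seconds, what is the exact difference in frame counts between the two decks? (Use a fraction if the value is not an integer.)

186300/1001 frames

A emits 30 × 6210 = 186300 frames; B emits 30000/1001 × 6210 = 186300000/1001.
Difference = 186300/1001 frames (≈ 186.1139); B is behind A.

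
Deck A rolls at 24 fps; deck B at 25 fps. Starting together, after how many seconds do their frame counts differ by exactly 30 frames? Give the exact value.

The gap grows by |25 − 24| = 1 frame per second.
Time for a 30-frame gap: 30 ÷ (1) = 30 s.

30 seconds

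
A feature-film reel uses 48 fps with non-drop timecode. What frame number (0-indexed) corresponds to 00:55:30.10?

159850

Total seconds to the label: (0 × 3600 + 55 × 60 + 30) = 3330.
Frame index = 3330 × 48 + 10 = 159850.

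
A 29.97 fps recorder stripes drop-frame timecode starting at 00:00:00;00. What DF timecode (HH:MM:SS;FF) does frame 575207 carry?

Ten DF minutes hold 17982 frames, so frame 575207 lies in block 31 (frames 557442–575423) with 17765 frames into that block.
The block's first minute is 1800 frames and the rest 1798 each; 17765 frames reaches minute 9, so 31 × 18 + 9 × 2 = 576 labels have been skipped so far.
Adding those back, label number 575207 + 576 = 575783 at 30 labels/s is 19192 s + 23 f = 5 h 19 min 52 s frame 23, i.e. 05:19:52;23.

05:19:52;23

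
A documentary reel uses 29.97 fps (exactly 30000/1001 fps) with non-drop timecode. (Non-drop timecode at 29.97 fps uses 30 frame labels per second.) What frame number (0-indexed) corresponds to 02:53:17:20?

Total seconds to the label: (2 × 3600 + 53 × 60 + 17) = 10397.
Frame index = 10397 × 30 + 20 = 311930.

frame 311930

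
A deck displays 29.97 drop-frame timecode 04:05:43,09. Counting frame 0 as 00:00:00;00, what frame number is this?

Complete 10-minute blocks: 24, each 17982 frames → 431568.
Remaining 5 whole minutes in the current block: 1800 + 4 × 1798 = 8992 frames.
Within the current minute: 43 × 30 + 9 − 2 = 1297 (labels ;00/;01 skipped at this minute). Total = 431568 + 8992 + 1297 = 441857.

441857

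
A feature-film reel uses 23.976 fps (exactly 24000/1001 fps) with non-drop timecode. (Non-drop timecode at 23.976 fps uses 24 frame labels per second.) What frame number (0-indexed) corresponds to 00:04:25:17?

frame 6377

Total seconds to the label: (0 × 3600 + 4 × 60 + 25) = 265.
Frame index = 265 × 24 + 17 = 6377.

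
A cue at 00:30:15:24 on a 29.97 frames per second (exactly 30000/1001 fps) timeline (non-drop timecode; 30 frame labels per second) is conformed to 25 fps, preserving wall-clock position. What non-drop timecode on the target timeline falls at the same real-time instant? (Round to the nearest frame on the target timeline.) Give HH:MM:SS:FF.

Source frame index: (0×3600 + 30×60 + 15) × 30 + 24 = 54474.
Real time: 54474 / (30000/1001) = 9088079/5000 s.
Target frame: (9088079/5000) × (25) = 9088079/200 ≈ 45440.395 → 45440.
At 25 labels/s: frame 45440 → 00:30:17:15.

00:30:17:15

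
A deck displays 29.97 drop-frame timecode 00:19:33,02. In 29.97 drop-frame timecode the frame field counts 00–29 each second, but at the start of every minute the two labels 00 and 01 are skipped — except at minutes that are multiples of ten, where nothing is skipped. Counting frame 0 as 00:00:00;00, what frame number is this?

35156

As if non-drop at 30 labels/s: (0 × 3600 + 19 × 60 + 33) × 30 + 2 = 35192.
Minute boundaries passed: 19; those not divisible by 10: 19 − 1 = 18; dropped labels = 2 × 18 = 36.
Actual frame index = 35192 − 36 = 35156.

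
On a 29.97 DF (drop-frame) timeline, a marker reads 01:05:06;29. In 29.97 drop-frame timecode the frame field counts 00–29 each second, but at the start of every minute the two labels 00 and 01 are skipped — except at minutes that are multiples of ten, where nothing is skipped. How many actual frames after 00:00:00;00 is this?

117091

As if non-drop at 30 labels/s: (1 × 3600 + 5 × 60 + 6) × 30 + 29 = 117209.
Minute boundaries passed: 65; those not divisible by 10: 65 − 6 = 59; dropped labels = 2 × 59 = 118.
Actual frame index = 117209 − 118 = 117091.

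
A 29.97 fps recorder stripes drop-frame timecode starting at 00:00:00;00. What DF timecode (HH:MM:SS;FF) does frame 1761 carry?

00:00:58;21

Ten DF minutes hold 17982 frames, so frame 1761 lies in block 0 (frames 0–17981) with 1761 frames into that block.
The block's first minute is 1800 frames and the rest 1798 each; 1761 frames reaches minute 0, so 0 × 18 + 0 × 2 = 0 labels have been skipped so far.
Adding those back, label number 1761 + 0 = 1761 at 30 labels/s is 58 s + 21 f = 0 h 0 min 58 s frame 21, i.e. 00:00:58;21.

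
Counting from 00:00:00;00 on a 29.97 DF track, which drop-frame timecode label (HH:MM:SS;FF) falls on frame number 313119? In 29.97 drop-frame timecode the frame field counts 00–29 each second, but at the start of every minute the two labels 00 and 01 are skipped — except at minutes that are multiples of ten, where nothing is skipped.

Each 10-minute DF block holds 10 × 60 × 30 − 9 × 2 = 17982 frames. 313119 ÷ 17982 → 17 full blocks, remainder 7425.
Within the partial block the first minute is 1800 frames and each further minute 1798, so 4 further minute boundaries passed. Total skipped labels = 18 × 17 + 2 × 4 = 314.
Non-drop label index = 313119 + 314 = 313433; at 30 labels/s that is 02:54:07:23, i.e. DF 02:54:07;23.

02:54:07;23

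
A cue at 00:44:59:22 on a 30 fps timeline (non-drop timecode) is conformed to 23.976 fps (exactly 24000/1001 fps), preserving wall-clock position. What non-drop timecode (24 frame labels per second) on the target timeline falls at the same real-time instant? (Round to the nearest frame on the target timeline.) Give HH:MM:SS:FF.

00:44:57:01

Source frame index: (0×3600 + 44×60 + 59) × 30 + 22 = 80992.
Real time: 80992 / (30) = 40496/15 s.
Target frame: (40496/15) × (24000/1001) = 64793600/1001 ≈ 64728.871 → 64729.
At 24 labels/s: frame 64729 → 00:44:57:01.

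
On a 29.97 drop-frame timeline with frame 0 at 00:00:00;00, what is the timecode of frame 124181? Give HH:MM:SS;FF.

01:09:03;17

Ten DF minutes hold 17982 frames, so frame 124181 lies in block 6 (frames 107892–125873) with 16289 frames into that block.
The block's first minute is 1800 frames and the rest 1798 each; 16289 frames reaches minute 9, so 6 × 18 + 9 × 2 = 126 labels have been skipped so far.
Adding those back, label number 124181 + 126 = 124307 at 30 labels/s is 4143 s + 17 f = 1 h 9 min 3 s frame 17, i.e. 01:09:03;17.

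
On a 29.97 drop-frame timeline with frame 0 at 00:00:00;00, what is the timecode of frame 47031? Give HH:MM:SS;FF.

Ten DF minutes hold 17982 frames, so frame 47031 lies in block 2 (frames 35964–53945) with 11067 frames into that block.
The block's first minute is 1800 frames and the rest 1798 each; 11067 frames reaches minute 6, so 2 × 18 + 6 × 2 = 48 labels have been skipped so far.
Adding those back, label number 47031 + 48 = 47079 at 30 labels/s is 1569 s + 9 f = 0 h 26 min 9 s frame 9, i.e. 00:26:09;09.

00:26:09;09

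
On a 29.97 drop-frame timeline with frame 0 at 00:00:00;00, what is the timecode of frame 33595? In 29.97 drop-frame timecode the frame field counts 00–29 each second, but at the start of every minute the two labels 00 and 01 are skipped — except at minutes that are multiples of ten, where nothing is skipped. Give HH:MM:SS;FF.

Ten DF minutes hold 17982 frames, so frame 33595 lies in block 1 (frames 17982–35963) with 15613 frames into that block.
The block's first minute is 1800 frames and the rest 1798 each; 15613 frames reaches minute 8, so 1 × 18 + 8 × 2 = 34 labels have been skipped so far.
Adding those back, label number 33595 + 34 = 33629 at 30 labels/s is 1120 s + 29 f = 0 h 18 min 40 s frame 29, i.e. 00:18:40;29.

00:18:40;29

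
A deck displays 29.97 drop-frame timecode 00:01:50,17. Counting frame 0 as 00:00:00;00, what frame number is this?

Complete 10-minute blocks: 0, each 17982 frames → 0.
Remaining 1 whole minute in the current block: 1800 + 0 × 1798 = 1800 frames.
Within the current minute: 50 × 30 + 17 − 2 = 1515 (labels ;00/;01 skipped at this minute). Total = 0 + 1800 + 1515 = 3315.

3315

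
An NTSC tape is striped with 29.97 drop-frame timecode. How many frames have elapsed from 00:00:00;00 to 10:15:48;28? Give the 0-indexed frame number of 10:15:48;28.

As if non-drop at 30 labels/s: (10 × 3600 + 15 × 60 + 48) × 30 + 28 = 1108468.
Minute boundaries passed: 615; those not divisible by 10: 615 − 61 = 554; dropped labels = 2 × 554 = 1108.
Actual frame index = 1108468 − 1108 = 1107360.

1107360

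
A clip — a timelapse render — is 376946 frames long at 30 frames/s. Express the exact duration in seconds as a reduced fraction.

Running time = 376946 ÷ (30) = 376946 × 1/30 = 188473/15 s.

188473/15 seconds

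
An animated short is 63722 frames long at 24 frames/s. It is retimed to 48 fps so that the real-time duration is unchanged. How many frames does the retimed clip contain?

127444 frames

Frames at target rate = 63722 × (48) / (24) = 127444.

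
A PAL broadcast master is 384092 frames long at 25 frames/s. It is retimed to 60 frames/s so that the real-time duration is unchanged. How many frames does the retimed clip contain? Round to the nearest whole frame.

Frames at target rate = 384092 × (60) / (25) = 4609104/5 ≈ 921820.800.
Nearest whole frame: 921821.

921821 frames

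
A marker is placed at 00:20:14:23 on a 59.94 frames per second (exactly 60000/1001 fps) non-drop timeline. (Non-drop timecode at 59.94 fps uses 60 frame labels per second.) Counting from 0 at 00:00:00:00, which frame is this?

Total seconds to the label: (0 × 3600 + 20 × 60 + 14) = 1214.
Frame index = 1214 × 60 + 23 = 72863.

frame 72863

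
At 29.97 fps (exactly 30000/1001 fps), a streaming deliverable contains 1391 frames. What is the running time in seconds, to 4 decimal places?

Running time = 1391 × 1001/30000 = 1392391/30000 s ≈ 46.4130 s.

46.4130 seconds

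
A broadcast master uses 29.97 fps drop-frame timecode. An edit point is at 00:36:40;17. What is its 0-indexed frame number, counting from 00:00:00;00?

Complete 10-minute blocks: 3, each 17982 frames → 53946.
Remaining 6 whole minutes in the current block: 1800 + 5 × 1798 = 10790 frames.
Within the current minute: 40 × 30 + 17 − 2 = 1215 (labels ;00/;01 skipped at this minute). Total = 53946 + 10790 + 1215 = 65951.

65951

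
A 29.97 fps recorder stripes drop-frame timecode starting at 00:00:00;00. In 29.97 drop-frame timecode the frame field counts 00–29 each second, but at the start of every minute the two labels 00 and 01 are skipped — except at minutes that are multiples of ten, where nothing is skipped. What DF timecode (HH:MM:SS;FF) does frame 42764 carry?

Each 10-minute DF block holds 10 × 60 × 30 − 9 × 2 = 17982 frames. 42764 ÷ 17982 → 2 full blocks, remainder 6800.
Within the partial block the first minute is 1800 frames and each further minute 1798, so 3 further minute boundaries passed. Total skipped labels = 18 × 2 + 2 × 3 = 42.
Non-drop label index = 42764 + 42 = 42806; at 30 labels/s that is 00:23:46:26, i.e. DF 00:23:46;26.

00:23:46;26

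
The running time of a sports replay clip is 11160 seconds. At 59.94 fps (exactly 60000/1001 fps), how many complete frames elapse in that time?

Frames = 11160 × 60000/1001 = 669600000/1001 ≈ 668931.0689.
Complete frames: 668931.

668931 frames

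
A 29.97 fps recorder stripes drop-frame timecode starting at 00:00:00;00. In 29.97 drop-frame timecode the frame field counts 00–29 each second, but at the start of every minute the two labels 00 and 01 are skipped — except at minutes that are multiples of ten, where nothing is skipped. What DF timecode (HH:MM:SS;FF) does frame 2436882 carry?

22:35:10;22

Each 10-minute DF block holds 10 × 60 × 30 − 9 × 2 = 17982 frames. 2436882 ÷ 17982 → 135 full blocks, remainder 9312.
Within the partial block the first minute is 1800 frames and each further minute 1798, so 5 further minute boundaries passed. Total skipped labels = 18 × 135 + 2 × 5 = 2440.
Non-drop label index = 2436882 + 2440 = 2439322; at 30 labels/s that is 22:35:10:22, i.e. DF 22:35:10;22.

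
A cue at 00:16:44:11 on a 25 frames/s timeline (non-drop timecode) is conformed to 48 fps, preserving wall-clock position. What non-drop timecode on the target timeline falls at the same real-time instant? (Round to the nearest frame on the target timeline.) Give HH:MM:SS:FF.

00:16:44:21

Source frame index: (0×3600 + 16×60 + 44) × 25 + 11 = 25111.
Real time: 25111 / (25) = 25111/25 s.
Target frame: (25111/25) × (48) = 1205328/25 ≈ 48213.120 → 48213.
At 48 labels/s: frame 48213 → 00:16:44:21.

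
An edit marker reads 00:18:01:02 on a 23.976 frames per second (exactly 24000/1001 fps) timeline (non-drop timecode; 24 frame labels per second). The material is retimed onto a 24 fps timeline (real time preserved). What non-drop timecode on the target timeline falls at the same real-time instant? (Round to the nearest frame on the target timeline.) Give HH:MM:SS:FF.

Source frame index: (0×3600 + 18×60 + 1) × 24 + 2 = 25946.
Real time: 25946 / (24000/1001) = 12985973/12000 s.
Target frame: (12985973/12000) × (24) = 12985973/500 ≈ 25971.946 → 25972.
At 24 labels/s: frame 25972 → 00:18:02:04.

00:18:02:04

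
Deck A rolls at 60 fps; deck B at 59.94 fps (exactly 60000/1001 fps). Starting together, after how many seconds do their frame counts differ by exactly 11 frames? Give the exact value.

11011/60 seconds

The gap grows by |60000/1001 − 60| = 60/1001 frames per second.
Time for a 11-frame gap: 11 ÷ (60/1001) = 11011/60 s.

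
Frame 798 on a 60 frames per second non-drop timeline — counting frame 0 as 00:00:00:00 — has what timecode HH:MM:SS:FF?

798 ÷ 60 = 13 full seconds, remainder 18 frames.
13 s = 0 h 0 min 13 s.
Timecode: 00:00:13:18.

00:00:13:18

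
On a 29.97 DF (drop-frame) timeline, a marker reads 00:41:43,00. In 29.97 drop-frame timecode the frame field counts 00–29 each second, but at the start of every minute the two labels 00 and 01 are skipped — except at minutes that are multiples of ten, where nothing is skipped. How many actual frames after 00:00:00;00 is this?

As if non-drop at 30 labels/s: (0 × 3600 + 41 × 60 + 43) × 30 + 0 = 75090.
Minute boundaries passed: 41; those not divisible by 10: 41 − 4 = 37; dropped labels = 2 × 37 = 74.
Actual frame index = 75090 − 74 = 75016.

75016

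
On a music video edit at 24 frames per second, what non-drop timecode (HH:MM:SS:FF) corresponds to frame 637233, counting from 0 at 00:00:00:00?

07:22:31:09

637233 ÷ 24 = 26551 full seconds, remainder 9 frames.
26551 s = 7 h 22 min 31 s.
Timecode: 07:22:31:09.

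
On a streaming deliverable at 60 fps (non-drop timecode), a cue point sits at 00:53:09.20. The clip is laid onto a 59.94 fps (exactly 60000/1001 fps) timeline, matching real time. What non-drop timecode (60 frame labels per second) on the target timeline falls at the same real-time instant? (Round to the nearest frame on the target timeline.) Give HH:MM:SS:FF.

00:53:06:09

Source frame index: (0×3600 + 53×60 + 9) × 60 + 20 = 191360.
Real time: 191360 / (60) = 9568/3 s.
Target frame: (9568/3) × (60000/1001) = 14720000/77 ≈ 191168.831 → 191169.
At 60 labels/s: frame 191169 → 00:53:06:09.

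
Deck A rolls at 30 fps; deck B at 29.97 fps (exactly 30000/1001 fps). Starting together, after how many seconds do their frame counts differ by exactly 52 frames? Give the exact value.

26026/15 seconds

The gap grows by |30000/1001 − 30| = 30/1001 frames per second.
Time for a 52-frame gap: 52 ÷ (30/1001) = 26026/15 s.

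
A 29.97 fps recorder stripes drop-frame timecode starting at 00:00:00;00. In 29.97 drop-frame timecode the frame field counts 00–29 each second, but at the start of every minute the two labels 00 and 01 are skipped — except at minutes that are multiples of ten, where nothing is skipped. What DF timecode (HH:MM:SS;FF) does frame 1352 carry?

Each 10-minute DF block holds 10 × 60 × 30 − 9 × 2 = 17982 frames. 1352 ÷ 17982 → 0 full blocks, remainder 1352.
Within the partial block the first minute is 1800 frames and each further minute 1798, so 0 further minute boundaries passed. Total skipped labels = 18 × 0 + 2 × 0 = 0.
Non-drop label index = 1352 + 0 = 1352; at 30 labels/s that is 00:00:45:02, i.e. DF 00:00:45;02.

00:00:45;02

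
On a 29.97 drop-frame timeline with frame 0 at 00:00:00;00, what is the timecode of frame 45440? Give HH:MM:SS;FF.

Ten DF minutes hold 17982 frames, so frame 45440 lies in block 2 (frames 35964–53945) with 9476 frames into that block.
The block's first minute is 1800 frames and the rest 1798 each; 9476 frames reaches minute 5, so 2 × 18 + 5 × 2 = 46 labels have been skipped so far.
Adding those back, label number 45440 + 46 = 45486 at 30 labels/s is 1516 s + 6 f = 0 h 25 min 16 s frame 6, i.e. 00:25:16;06.

00:25:16;06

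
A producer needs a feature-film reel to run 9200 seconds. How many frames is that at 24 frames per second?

Frames = 9200 × 24 = 220800.

220800 frames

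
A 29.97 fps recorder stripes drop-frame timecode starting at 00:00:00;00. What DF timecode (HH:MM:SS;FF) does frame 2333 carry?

Each 10-minute DF block holds 10 × 60 × 30 − 9 × 2 = 17982 frames. 2333 ÷ 17982 → 0 full blocks, remainder 2333.
Within the partial block the first minute is 1800 frames and each further minute 1798, so 1 further minute boundary passed. Total skipped labels = 18 × 0 + 2 × 1 = 2.
Non-drop label index = 2333 + 2 = 2335; at 30 labels/s that is 00:01:17:25, i.e. DF 00:01:17;25.

00:01:17;25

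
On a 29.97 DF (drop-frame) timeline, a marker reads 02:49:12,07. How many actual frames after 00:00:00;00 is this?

As if non-drop at 30 labels/s: (2 × 3600 + 49 × 60 + 12) × 30 + 7 = 304567.
Minute boundaries passed: 169; those not divisible by 10: 169 − 16 = 153; dropped labels = 2 × 153 = 306.
Actual frame index = 304567 − 306 = 304261.

304261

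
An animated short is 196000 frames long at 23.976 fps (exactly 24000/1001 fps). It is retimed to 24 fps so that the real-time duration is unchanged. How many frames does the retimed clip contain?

196196 frames

Target frames = source frames × (target rate / source rate) = 196000 × (24)/(24000/1001) = 196000 × 1001/1000 = 196196.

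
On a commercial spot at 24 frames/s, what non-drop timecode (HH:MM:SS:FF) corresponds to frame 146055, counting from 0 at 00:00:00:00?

146055 ÷ 24 = 6085 full seconds, remainder 15 frames.
6085 s = 1 h 41 min 25 s.
Timecode: 01:41:25:15.

01:41:25:15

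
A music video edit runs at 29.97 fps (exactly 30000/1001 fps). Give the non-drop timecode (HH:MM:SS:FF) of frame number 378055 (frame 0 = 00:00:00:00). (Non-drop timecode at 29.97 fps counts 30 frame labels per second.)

03:30:01:25

378055 ÷ 30 = 12601 full seconds, remainder 25 frames.
12601 s = 3 h 30 min 1 s.
Timecode: 03:30:01:25.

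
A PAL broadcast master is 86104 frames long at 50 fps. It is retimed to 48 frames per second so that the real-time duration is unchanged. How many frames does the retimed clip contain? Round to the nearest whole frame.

Frames at target rate = 86104 × (48) / (50) = 2066496/25 ≈ 82659.840.
Nearest whole frame: 82660.

82660 frames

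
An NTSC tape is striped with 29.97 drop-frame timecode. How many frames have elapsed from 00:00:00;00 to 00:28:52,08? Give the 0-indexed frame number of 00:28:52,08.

51916

As if non-drop at 30 labels/s: (0 × 3600 + 28 × 60 + 52) × 30 + 8 = 51968.
Minute boundaries passed: 28; those not divisible by 10: 28 − 2 = 26; dropped labels = 2 × 26 = 52.
Actual frame index = 51968 − 52 = 51916.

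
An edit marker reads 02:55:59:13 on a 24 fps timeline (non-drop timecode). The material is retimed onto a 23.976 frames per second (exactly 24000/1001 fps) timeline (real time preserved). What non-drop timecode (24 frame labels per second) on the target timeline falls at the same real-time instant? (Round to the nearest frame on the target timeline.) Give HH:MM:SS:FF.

02:55:49:00

Source frame index: (2×3600 + 55×60 + 59) × 24 + 13 = 253429.
Real time: 253429 / (24) = 253429/24 s.
Target frame: (253429/24) × (24000/1001) = 23039000/91 ≈ 253175.824 → 253176.
At 24 labels/s: frame 253176 → 02:55:49:00.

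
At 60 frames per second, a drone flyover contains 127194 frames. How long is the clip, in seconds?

2119.9 seconds

Running time = 127194 / (60) = 2119.9 s.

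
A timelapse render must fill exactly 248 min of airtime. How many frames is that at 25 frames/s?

372000 frames

248 min = 14880 s.
Frames = 14880 × 25 = 372000.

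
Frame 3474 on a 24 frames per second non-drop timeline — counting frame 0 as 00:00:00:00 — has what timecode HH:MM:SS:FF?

3474 ÷ 24 = 144 full seconds, remainder 18 frames.
144 s = 0 h 2 min 24 s.
Timecode: 00:02:24:18.

00:02:24:18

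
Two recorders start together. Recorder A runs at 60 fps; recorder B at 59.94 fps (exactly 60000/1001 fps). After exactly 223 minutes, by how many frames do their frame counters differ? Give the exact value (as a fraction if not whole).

802800/1001 frames

223 min = 13380 s.
A emits 60 × 13380 = 802800 frames; B emits 60000/1001 × 13380 = 802800000/1001.
Difference = 802800/1001 frames (≈ 801.9980); B is behind A.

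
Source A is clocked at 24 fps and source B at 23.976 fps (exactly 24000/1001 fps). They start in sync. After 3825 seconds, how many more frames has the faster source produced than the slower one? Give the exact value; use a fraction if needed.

A emits 24 × 3825 = 91800 frames; B emits 24000/1001 × 3825 = 91800000/1001.
Difference = 91800/1001 frames (≈ 91.7083); B is behind A.

91800/1001 frames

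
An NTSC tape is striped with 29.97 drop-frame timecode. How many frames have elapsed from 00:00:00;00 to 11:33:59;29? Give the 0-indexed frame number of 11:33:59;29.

1247951

Complete 10-minute blocks: 69, each 17982 frames → 1240758.
Remaining 3 whole minutes in the current block: 1800 + 2 × 1798 = 5396 frames.
Within the current minute: 59 × 30 + 29 − 2 = 1797 (labels ;00/;01 skipped at this minute). Total = 1240758 + 5396 + 1797 = 1247951.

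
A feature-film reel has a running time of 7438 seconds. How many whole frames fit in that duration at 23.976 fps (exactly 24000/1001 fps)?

Frames = 7438 × 24000/1001 = 178512000/1001 ≈ 178333.6663.
Complete frames: 178333.

178333 frames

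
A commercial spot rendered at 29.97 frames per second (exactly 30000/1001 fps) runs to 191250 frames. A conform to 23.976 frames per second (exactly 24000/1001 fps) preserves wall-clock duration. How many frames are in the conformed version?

Target frames = source frames × (target rate / source rate) = 191250 × (24000/1001)/(30000/1001) = 191250 × 4/5 = 153000.

153000 frames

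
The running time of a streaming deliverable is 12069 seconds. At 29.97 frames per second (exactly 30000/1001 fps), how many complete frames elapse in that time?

361708 frames

Frames = 12069 × 30000/1001 = 362070000/1001 ≈ 361708.2917.
Complete frames: 361708.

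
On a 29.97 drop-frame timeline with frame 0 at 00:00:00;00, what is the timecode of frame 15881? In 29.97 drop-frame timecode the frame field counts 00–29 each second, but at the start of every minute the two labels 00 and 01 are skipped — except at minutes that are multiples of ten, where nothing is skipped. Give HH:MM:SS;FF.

00:08:49;27

Each 10-minute DF block holds 10 × 60 × 30 − 9 × 2 = 17982 frames. 15881 ÷ 17982 → 0 full blocks, remainder 15881.
Within the partial block the first minute is 1800 frames and each further minute 1798, so 8 further minute boundaries passed. Total skipped labels = 18 × 0 + 2 × 8 = 16.
Non-drop label index = 15881 + 16 = 15897; at 30 labels/s that is 00:08:49:27, i.e. DF 00:08:49;27.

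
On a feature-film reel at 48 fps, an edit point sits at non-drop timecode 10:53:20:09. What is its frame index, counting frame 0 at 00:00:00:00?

frame 1881609

Total seconds to the label: (10 × 3600 + 53 × 60 + 20) = 39200.
Frame index = 39200 × 48 + 9 = 1881609.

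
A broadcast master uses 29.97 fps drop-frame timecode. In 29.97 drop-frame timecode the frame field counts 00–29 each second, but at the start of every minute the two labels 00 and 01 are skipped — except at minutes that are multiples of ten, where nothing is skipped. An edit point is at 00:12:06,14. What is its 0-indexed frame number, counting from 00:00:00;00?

21772

Complete 10-minute blocks: 1, each 17982 frames → 17982.
Remaining 2 whole minutes in the current block: 1800 + 1 × 1798 = 3598 frames.
Within the current minute: 6 × 30 + 14 − 2 = 192 (labels ;00/;01 skipped at this minute). Total = 17982 + 3598 + 192 = 21772.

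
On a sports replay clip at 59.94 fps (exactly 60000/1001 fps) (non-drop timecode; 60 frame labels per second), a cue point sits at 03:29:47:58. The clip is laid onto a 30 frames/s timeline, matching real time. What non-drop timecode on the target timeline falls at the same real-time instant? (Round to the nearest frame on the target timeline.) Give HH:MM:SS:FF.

03:30:00:17

Source frame index: (3×3600 + 29×60 + 47) × 60 + 58 = 755278.
Real time: 755278 / (60000/1001) = 378016639/30000 s.
Target frame: (378016639/30000) × (30) = 378016639/1000 ≈ 378016.639 → 378017.
At 30 labels/s: frame 378017 → 03:30:00:17.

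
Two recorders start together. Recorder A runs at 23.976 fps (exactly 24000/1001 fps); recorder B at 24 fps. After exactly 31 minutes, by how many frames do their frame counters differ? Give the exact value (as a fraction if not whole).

31 min = 1860 s.
A emits 24000/1001 × 1860 = 44640000/1001 frames; B emits 24 × 1860 = 44640.
Difference = 44640/1001 frames (≈ 44.5954); B is ahead of A.

44640/1001 frames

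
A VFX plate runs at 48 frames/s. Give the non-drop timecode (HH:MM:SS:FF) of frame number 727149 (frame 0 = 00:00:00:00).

04:12:28:45

727149 ÷ 48 = 15148 full seconds, remainder 45 frames.
15148 s = 4 h 12 min 28 s.
Timecode: 04:12:28:45.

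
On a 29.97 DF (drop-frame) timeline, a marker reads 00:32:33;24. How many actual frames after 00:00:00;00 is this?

58556

As if non-drop at 30 labels/s: (0 × 3600 + 32 × 60 + 33) × 30 + 24 = 58614.
Minute boundaries passed: 32; those not divisible by 10: 32 − 3 = 29; dropped labels = 2 × 29 = 58.
Actual frame index = 58614 − 58 = 58556.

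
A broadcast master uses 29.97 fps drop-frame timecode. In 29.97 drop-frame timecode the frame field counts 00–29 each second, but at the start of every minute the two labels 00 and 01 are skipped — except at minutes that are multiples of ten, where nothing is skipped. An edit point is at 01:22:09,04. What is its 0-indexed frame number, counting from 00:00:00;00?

As if non-drop at 30 labels/s: (1 × 3600 + 22 × 60 + 9) × 30 + 4 = 147874.
Minute boundaries passed: 82; those not divisible by 10: 82 − 8 = 74; dropped labels = 2 × 74 = 148.
Actual frame index = 147874 − 148 = 147726.

147726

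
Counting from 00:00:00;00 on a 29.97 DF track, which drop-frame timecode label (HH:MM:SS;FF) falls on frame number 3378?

00:01:52;20

Ten DF minutes hold 17982 frames, so frame 3378 lies in block 0 (frames 0–17981) with 3378 frames into that block.
The block's first minute is 1800 frames and the rest 1798 each; 3378 frames reaches minute 1, so 0 × 18 + 1 × 2 = 2 labels have been skipped so far.
Adding those back, label number 3378 + 2 = 3380 at 30 labels/s is 112 s + 20 f = 0 h 1 min 52 s frame 20, i.e. 00:01:52;20.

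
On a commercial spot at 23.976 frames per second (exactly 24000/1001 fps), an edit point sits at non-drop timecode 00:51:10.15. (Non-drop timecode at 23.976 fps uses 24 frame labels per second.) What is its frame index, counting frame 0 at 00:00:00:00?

Total seconds to the label: (0 × 3600 + 51 × 60 + 10) = 3070.
Frame index = 3070 × 24 + 15 = 73695.

73695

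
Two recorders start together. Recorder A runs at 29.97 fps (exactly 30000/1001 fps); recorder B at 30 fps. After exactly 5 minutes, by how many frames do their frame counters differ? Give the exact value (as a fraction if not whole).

9000/1001 frames

5 min = 300 s.
A emits 30000/1001 × 300 = 9000000/1001 frames; B emits 30 × 300 = 9000.
Difference = 9000/1001 frames (≈ 8.9910); B is ahead of A.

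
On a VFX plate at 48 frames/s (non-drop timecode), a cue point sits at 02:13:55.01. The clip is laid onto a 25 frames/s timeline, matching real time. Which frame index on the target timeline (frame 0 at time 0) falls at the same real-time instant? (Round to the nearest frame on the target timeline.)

frame 200876

Source frame index: (2×3600 + 13×60 + 55) × 48 + 1 = 385681.
Real time: 385681 / (48) = 385681/48 s.
Target frame: (385681/48) × (25) = 9642025/48 ≈ 200875.521 → 200876.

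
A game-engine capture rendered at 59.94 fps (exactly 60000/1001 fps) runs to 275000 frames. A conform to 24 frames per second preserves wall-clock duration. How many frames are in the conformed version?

110110 frames

Target frames = source frames × (target rate / source rate) = 275000 × (24)/(60000/1001) = 275000 × 1001/2500 = 110110.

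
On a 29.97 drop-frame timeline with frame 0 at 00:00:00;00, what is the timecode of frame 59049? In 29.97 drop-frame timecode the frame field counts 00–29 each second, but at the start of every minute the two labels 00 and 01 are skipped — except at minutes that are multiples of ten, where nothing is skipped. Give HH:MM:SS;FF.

Each 10-minute DF block holds 10 × 60 × 30 − 9 × 2 = 17982 frames. 59049 ÷ 17982 → 3 full blocks, remainder 5103.
Within the partial block the first minute is 1800 frames and each further minute 1798, so 2 further minute boundaries passed. Total skipped labels = 18 × 3 + 2 × 2 = 58.
Non-drop label index = 59049 + 58 = 59107; at 30 labels/s that is 00:32:50:07, i.e. DF 00:32:50;07.

00:32:50;07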